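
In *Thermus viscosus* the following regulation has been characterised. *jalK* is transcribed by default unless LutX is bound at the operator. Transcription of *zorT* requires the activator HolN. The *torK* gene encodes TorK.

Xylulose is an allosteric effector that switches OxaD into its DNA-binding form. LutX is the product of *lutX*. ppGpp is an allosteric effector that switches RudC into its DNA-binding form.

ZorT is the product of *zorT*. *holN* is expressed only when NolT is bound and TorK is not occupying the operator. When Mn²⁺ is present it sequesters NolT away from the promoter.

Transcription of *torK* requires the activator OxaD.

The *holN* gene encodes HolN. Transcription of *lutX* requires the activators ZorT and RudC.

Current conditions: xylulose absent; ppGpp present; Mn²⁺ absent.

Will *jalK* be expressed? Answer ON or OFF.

OFF

Xylulose is absent, so OxaD is inactive.
Required activator OxaD is absent, so *torK* is not transcribed.
So TorK is not produced.
Mn²⁺ is absent, so NolT is active.
No repressor is bound and NolT is active, so *holN* is transcribed.
So HolN is produced and active.
No repressor is bound and HolN is active, so *zorT* is transcribed.
So ZorT is produced and active.
ppGpp is present, so RudC is active.
No repressor is bound and ZorT and RudC are active, so *lutX* is transcribed.
So LutX is produced and active.
With repressor LutX bound, *jalK* is not transcribed.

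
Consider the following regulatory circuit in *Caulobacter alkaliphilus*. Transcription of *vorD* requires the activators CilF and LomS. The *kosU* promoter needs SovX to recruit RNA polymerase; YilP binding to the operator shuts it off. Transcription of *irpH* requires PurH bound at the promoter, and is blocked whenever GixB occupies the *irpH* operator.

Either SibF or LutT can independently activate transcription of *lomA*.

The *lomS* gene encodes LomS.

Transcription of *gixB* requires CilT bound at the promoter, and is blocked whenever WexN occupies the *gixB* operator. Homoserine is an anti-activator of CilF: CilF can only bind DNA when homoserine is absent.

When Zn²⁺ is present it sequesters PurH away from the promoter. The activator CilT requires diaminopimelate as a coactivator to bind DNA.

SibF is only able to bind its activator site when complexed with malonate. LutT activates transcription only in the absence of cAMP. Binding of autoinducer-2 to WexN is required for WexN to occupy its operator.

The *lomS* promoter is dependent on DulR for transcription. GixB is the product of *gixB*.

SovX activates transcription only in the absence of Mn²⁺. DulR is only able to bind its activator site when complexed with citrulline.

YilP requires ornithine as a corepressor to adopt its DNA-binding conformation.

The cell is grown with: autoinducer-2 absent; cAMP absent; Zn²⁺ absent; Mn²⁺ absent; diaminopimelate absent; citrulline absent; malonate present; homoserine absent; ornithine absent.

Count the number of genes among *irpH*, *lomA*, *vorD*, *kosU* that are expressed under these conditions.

3

Zn²⁺ is absent, so PurH is active.
Diaminopimelate is absent, so CilT is inactive.
Autoinducer-2 is absent, so WexN is inactive.
Required activator CilT is absent, so *gixB* is not transcribed.
So GixB is not produced.
No repressor is bound and PurH is active, so *irpH* is transcribed.
→ *irpH* is ON.
Malonate is present, so SibF is active.
cAMP is absent, so LutT is active.
Activator SibF is present, so *lomA* is transcribed.
→ *lomA* is ON.
Homoserine is absent, so CilF is active.
Citrulline is absent, so DulR is inactive.
Required activator DulR is absent, so *lomS* is not transcribed.
So LomS is not produced.
Required activator LomS is absent, so *vorD* is not transcribed.
→ *vorD* is OFF.
Ornithine is absent, so YilP is inactive.
Mn²⁺ is absent, so SovX is active.
No repressor is bound and SovX is active, so *kosU* is transcribed.
→ *kosU* is ON.
3 of the 4 genes are transcribed.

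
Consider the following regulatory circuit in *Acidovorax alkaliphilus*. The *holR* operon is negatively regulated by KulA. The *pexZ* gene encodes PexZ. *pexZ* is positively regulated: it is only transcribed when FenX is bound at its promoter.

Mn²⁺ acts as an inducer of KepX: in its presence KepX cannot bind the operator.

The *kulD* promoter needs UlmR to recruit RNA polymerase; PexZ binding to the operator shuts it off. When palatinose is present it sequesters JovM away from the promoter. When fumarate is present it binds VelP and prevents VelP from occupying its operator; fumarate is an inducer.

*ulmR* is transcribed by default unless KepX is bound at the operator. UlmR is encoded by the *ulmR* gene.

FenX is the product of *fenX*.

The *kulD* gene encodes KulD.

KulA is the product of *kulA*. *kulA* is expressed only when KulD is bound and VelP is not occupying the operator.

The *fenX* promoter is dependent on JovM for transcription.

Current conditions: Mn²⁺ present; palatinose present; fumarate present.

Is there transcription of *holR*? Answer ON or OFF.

OFF

Palatinose is present, so JovM is inactive.
Required activator JovM is absent, so *fenX* is not transcribed.
So FenX is not produced.
Required activator FenX is absent, so *pexZ* is not transcribed.
So PexZ is not produced.
Mn²⁺ is present, so KepX is inactive.
With no repressor bound, *ulmR* is transcribed.
So UlmR is produced and active.
No repressor is bound and UlmR is active, so *kulD* is transcribed.
So KulD is produced and active.
Fumarate is present, so VelP is inactive.
No repressor is bound and KulD is active, so *kulA* is transcribed.
So KulA is produced and active.
With repressor KulA bound, *holR* is not transcribed.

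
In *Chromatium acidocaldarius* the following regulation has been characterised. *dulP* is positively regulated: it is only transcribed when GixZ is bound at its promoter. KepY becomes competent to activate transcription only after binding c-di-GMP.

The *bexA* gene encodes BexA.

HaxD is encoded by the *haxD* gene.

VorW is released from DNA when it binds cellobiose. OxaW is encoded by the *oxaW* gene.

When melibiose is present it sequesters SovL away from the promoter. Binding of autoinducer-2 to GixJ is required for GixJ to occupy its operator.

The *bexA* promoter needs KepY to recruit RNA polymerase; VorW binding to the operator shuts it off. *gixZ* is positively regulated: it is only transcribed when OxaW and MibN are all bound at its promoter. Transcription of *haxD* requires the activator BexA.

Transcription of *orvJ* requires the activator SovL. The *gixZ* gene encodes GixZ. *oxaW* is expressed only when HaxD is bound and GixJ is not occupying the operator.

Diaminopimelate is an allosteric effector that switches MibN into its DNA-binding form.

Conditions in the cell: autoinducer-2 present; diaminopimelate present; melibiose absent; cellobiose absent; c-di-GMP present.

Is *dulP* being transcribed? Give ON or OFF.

c-di-GMP is present, so KepY is active.
Cellobiose is absent, so VorW is active.
With repressor VorW bound, *bexA* is not transcribed.
So BexA is not produced.
Required activator BexA is absent, so *haxD* is not transcribed.
So HaxD is not produced.
Autoinducer-2 is present, so GixJ is active.
With repressor GixJ bound, *oxaW* is not transcribed.
So OxaW is not produced.
Diaminopimelate is present, so MibN is active.
Required activator OxaW is absent, so *gixZ* is not transcribed.
So GixZ is not produced.
Required activator GixZ is absent, so *dulP* is not transcribed.

OFF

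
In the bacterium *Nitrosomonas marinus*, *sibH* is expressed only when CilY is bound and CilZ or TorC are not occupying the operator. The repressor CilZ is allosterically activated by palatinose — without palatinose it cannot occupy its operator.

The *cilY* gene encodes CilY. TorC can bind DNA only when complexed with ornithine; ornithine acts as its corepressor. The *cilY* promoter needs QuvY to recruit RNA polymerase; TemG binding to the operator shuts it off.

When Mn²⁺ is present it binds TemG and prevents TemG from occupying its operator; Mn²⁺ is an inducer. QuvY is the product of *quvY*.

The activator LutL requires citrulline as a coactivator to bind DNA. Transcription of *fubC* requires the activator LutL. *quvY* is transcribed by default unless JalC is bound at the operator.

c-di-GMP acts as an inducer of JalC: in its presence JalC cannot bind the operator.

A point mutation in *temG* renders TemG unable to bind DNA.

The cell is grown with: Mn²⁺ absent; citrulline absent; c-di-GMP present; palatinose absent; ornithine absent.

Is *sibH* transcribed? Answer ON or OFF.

ON

Palatinose is absent, so CilZ is inactive.
TemG is non-functional in this strain, so it has no effect.
c-di-GMP is present, so JalC is inactive.
With no repressor bound, *quvY* is transcribed.
So QuvY is produced and active.
No repressor is bound and QuvY is active, so *cilY* is transcribed.
So CilY is produced and active.
Ornithine is absent, so TorC is inactive.
No repressor is bound and CilY is active, so *sibH* is transcribed.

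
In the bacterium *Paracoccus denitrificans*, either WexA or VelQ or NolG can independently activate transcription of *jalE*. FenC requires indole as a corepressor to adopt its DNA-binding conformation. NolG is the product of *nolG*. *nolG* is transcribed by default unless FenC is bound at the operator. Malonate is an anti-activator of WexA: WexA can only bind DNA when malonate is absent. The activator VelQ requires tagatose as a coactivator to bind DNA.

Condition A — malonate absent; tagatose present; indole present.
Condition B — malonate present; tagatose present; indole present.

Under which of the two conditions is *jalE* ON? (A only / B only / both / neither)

both

Condition A:
Malonate is absent, so WexA is active.
Tagatose is present, so VelQ is active.
Indole is present, so FenC is active.
With repressor FenC bound, *nolG* is not transcribed.
So NolG is not produced.
Activator WexA is present, so *jalE* is transcribed.
→ *jalE* is ON in A.
Condition B:
Malonate is present, so WexA is inactive.
Tagatose is present, so VelQ is active.
Indole is present, so FenC is active.
With repressor FenC bound, *nolG* is not transcribed.
So NolG is not produced.
Activator VelQ is present, so *jalE* is transcribed.
→ *jalE* is ON in B.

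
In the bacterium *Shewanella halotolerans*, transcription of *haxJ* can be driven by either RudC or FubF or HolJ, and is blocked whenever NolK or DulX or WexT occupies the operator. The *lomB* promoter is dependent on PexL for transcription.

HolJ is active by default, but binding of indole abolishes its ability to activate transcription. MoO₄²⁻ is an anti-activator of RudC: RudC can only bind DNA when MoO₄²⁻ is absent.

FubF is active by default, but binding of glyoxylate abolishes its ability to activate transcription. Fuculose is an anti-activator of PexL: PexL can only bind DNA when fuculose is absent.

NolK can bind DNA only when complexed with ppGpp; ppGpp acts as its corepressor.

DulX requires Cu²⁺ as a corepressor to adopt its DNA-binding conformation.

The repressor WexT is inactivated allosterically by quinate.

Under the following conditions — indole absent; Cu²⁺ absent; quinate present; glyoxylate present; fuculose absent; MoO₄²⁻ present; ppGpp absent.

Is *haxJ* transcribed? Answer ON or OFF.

ON

ppGpp is absent, so NolK is inactive.
MoO₄²⁻ is present, so RudC is inactive.
Glyoxylate is present, so FubF is inactive.
Indole is absent, so HolJ is active.
Cu²⁺ is absent, so DulX is inactive.
Quinate is present, so WexT is inactive.
Activator HolJ is present, so *haxJ* is transcribed.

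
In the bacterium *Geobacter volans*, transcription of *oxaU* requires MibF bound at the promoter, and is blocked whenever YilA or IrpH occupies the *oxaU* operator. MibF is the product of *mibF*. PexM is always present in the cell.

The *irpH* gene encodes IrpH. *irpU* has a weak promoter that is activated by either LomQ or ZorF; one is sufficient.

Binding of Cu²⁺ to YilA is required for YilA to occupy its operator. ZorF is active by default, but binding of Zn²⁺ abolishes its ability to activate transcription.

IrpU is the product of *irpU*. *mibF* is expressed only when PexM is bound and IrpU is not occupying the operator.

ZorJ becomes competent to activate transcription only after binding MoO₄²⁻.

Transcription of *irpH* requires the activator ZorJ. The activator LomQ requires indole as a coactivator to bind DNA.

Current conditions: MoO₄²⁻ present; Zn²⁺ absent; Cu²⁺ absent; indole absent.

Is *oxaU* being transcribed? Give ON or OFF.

OFF

PexM is produced constitutively and is active.
Indole is absent, so LomQ is inactive.
Zn²⁺ is absent, so ZorF is active.
Activator ZorF is present, so *irpU* is transcribed.
So IrpU is produced and active.
With repressor IrpU bound, *mibF* is not transcribed.
So MibF is not produced.
Cu²⁺ is absent, so YilA is inactive.
MoO₄²⁻ is present, so ZorJ is active.
No repressor is bound and ZorJ is active, so *irpH* is transcribed.
So IrpH is produced and active.
With repressor IrpH bound, *oxaU* is not transcribed.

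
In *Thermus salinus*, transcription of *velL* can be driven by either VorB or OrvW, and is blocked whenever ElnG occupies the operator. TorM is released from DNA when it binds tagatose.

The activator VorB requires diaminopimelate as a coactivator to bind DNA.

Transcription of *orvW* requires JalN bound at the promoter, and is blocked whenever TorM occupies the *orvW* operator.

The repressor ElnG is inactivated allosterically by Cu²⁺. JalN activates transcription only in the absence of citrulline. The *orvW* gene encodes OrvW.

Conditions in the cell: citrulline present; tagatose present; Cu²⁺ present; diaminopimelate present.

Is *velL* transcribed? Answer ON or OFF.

ON

Cu²⁺ is present, so ElnG is inactive.
Diaminopimelate is present, so VorB is active.
Citrulline is present, so JalN is inactive.
Tagatose is present, so TorM is inactive.
Required activator JalN is absent, so *orvW* is not transcribed.
So OrvW is not produced.
Activator VorB is present, so *velL* is transcribed.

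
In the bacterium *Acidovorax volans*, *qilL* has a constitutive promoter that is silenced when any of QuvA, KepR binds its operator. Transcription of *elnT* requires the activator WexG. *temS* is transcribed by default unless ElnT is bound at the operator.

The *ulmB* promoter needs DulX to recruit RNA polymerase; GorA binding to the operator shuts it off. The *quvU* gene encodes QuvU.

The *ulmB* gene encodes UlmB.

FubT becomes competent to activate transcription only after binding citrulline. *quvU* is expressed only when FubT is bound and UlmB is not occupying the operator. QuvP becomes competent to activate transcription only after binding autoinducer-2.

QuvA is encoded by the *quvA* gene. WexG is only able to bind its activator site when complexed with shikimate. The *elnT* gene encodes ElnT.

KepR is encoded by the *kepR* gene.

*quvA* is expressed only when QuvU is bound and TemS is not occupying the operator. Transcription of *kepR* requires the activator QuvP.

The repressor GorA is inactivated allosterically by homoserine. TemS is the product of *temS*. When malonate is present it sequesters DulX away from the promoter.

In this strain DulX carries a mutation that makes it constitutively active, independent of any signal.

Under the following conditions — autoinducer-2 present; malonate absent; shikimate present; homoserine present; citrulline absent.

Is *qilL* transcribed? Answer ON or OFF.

Citrulline is absent, so FubT is inactive.
Homoserine is present, so GorA is inactive.
DulX is constitutively active in this strain.
No repressor is bound and DulX is active, so *ulmB* is transcribed.
So UlmB is produced and active.
With repressor UlmB bound, *quvU* is not transcribed.
So QuvU is not produced.
Shikimate is present, so WexG is active.
No repressor is bound and WexG is active, so *elnT* is transcribed.
So ElnT is produced and active.
With repressor ElnT bound, *temS* is not transcribed.
So TemS is not produced.
Required activator QuvU is absent, so *quvA* is not transcribed.
So QuvA is not produced.
Autoinducer-2 is present, so QuvP is active.
No repressor is bound and QuvP is active, so *kepR* is transcribed.
So KepR is produced and active.
With repressor KepR bound, *qilL* is not transcribed.

OFF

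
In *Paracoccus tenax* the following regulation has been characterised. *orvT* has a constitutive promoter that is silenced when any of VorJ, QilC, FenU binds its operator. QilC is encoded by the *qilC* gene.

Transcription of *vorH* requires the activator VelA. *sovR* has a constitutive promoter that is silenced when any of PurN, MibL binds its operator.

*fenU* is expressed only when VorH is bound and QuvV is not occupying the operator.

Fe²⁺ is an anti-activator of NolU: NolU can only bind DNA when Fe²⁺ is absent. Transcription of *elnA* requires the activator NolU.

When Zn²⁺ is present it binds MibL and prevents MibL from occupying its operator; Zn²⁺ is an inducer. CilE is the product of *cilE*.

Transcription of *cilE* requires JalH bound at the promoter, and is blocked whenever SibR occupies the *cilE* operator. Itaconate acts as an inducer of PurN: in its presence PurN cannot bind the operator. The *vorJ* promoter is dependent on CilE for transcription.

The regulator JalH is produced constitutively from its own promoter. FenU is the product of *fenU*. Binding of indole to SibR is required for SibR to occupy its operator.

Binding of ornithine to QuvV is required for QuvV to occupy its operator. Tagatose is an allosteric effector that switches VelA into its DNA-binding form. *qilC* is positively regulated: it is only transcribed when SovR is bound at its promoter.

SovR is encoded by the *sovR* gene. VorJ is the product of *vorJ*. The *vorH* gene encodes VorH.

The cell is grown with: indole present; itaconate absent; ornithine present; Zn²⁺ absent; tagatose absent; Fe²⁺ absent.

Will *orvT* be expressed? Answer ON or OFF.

JalH is produced constitutively and is active.
Indole is present, so SibR is active.
With repressor SibR bound, *cilE* is not transcribed.
So CilE is not produced.
Required activator CilE is absent, so *vorJ* is not transcribed.
So VorJ is not produced.
Itaconate is absent, so PurN is active.
Zn²⁺ is absent, so MibL is active.
With repressor PurN bound, *sovR* is not transcribed.
So SovR is not produced.
Required activator SovR is absent, so *qilC* is not transcribed.
So QilC is not produced.
Tagatose is absent, so VelA is inactive.
Required activator VelA is absent, so *vorH* is not transcribed.
So VorH is not produced.
Ornithine is present, so QuvV is active.
With repressor QuvV bound, *fenU* is not transcribed.
So FenU is not produced.
With no repressor bound, *orvT* is transcribed.

ON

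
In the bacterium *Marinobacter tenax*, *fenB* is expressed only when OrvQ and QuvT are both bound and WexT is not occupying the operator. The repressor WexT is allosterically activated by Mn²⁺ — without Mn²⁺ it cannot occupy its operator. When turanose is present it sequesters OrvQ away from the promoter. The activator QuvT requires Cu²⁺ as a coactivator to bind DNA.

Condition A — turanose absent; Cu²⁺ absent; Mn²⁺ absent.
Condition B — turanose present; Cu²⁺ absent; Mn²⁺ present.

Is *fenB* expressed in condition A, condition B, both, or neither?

Condition A:
Turanose is absent, so OrvQ is active.
Cu²⁺ is absent, so QuvT is inactive.
Mn²⁺ is absent, so WexT is inactive.
Required activator QuvT is absent, so *fenB* is not transcribed.
→ *fenB* is OFF in A.
Condition B:
Turanose is present, so OrvQ is inactive.
Cu²⁺ is absent, so QuvT is inactive.
Mn²⁺ is present, so WexT is active.
With repressor WexT bound, *fenB* is not transcribed.
→ *fenB* is OFF in B.

neither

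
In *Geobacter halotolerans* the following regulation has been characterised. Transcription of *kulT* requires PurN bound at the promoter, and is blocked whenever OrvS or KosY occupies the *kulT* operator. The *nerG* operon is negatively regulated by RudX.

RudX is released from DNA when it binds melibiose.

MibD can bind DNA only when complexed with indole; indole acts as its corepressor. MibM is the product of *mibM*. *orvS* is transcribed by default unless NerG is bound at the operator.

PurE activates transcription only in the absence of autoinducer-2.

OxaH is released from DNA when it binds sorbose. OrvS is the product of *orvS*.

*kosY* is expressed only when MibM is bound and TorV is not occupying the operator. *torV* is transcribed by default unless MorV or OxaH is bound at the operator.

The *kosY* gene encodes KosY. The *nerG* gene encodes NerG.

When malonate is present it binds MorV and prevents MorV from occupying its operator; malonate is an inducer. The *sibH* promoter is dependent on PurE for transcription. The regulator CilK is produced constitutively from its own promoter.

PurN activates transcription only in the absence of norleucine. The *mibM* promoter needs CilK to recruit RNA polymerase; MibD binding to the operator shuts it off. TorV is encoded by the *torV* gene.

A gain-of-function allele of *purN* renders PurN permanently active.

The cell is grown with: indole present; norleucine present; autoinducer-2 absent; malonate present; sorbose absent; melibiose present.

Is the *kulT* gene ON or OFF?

ON

Melibiose is present, so RudX is inactive.
With no repressor bound, *nerG* is transcribed.
So NerG is produced and active.
With repressor NerG bound, *orvS* is not transcribed.
So OrvS is not produced.
Indole is present, so MibD is active.
CilK is produced constitutively and is active.
With repressor MibD bound, *mibM* is not transcribed.
So MibM is not produced.
Malonate is present, so MorV is inactive.
Sorbose is absent, so OxaH is active.
With repressor OxaH bound, *torV* is not transcribed.
So TorV is not produced.
Required activator MibM is absent, so *kosY* is not transcribed.
So KosY is not produced.
PurN is constitutively active in this strain.
No repressor is bound and PurN is active, so *kulT* is transcribed.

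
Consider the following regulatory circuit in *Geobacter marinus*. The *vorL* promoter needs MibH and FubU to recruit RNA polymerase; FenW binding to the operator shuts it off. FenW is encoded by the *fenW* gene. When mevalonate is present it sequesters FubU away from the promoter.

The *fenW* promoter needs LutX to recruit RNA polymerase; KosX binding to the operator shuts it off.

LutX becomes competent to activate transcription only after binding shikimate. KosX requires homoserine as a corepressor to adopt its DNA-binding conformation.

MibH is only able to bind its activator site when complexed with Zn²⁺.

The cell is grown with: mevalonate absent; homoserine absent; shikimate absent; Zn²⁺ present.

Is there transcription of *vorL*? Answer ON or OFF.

ON

Zn²⁺ is present, so MibH is active.
Homoserine is absent, so KosX is inactive.
Shikimate is absent, so LutX is inactive.
Required activator LutX is absent, so *fenW* is not transcribed.
So FenW is not produced.
Mevalonate is absent, so FubU is active.
No repressor is bound and MibH and FubU are active, so *vorL* is transcribed.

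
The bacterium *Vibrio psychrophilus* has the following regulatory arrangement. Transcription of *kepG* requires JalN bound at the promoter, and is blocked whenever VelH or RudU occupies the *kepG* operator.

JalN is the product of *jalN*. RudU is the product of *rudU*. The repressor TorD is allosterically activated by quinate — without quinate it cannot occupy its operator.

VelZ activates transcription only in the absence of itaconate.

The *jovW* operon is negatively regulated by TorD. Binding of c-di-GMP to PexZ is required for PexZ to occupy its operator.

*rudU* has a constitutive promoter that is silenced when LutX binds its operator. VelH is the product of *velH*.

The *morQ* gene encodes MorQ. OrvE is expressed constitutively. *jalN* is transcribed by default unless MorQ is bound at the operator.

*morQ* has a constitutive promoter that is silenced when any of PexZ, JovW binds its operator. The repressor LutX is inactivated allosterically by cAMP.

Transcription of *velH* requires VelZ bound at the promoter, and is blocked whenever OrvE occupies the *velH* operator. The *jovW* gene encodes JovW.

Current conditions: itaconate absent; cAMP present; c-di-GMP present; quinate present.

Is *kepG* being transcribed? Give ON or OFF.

OFF

c-di-GMP is present, so PexZ is active.
Quinate is present, so TorD is active.
With repressor TorD bound, *jovW* is not transcribed.
So JovW is not produced.
With repressor PexZ bound, *morQ* is not transcribed.
So MorQ is not produced.
With no repressor bound, *jalN* is transcribed.
So JalN is produced and active.
Itaconate is absent, so VelZ is active.
OrvE is produced constitutively and is active.
With repressor OrvE bound, *velH* is not transcribed.
So VelH is not produced.
cAMP is present, so LutX is inactive.
With no repressor bound, *rudU* is transcribed.
So RudU is produced and active.
With repressor RudU bound, *kepG* is not transcribed.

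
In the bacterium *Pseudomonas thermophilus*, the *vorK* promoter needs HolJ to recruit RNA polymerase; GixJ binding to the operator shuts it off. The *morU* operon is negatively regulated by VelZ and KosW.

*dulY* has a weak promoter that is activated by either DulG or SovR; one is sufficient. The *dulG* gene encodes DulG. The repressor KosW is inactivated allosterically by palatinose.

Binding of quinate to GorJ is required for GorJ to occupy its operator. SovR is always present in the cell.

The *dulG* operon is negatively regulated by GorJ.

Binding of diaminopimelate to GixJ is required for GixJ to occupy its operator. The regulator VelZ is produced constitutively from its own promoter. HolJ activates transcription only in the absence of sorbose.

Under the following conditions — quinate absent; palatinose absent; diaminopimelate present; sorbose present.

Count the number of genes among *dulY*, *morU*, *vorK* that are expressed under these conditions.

1

Quinate is absent, so GorJ is inactive.
With no repressor bound, *dulG* is transcribed.
So DulG is produced and active.
SovR is produced constitutively and is active.
Activator DulG is present, so *dulY* is transcribed.
→ *dulY* is ON.
VelZ is produced constitutively and is active.
Palatinose is absent, so KosW is active.
With repressor VelZ bound, *morU* is not transcribed.
→ *morU* is OFF.
Diaminopimelate is present, so GixJ is active.
Sorbose is present, so HolJ is inactive.
With repressor GixJ bound, *vorK* is not transcribed.
→ *vorK* is OFF.
1 of the 3 genes is transcribed.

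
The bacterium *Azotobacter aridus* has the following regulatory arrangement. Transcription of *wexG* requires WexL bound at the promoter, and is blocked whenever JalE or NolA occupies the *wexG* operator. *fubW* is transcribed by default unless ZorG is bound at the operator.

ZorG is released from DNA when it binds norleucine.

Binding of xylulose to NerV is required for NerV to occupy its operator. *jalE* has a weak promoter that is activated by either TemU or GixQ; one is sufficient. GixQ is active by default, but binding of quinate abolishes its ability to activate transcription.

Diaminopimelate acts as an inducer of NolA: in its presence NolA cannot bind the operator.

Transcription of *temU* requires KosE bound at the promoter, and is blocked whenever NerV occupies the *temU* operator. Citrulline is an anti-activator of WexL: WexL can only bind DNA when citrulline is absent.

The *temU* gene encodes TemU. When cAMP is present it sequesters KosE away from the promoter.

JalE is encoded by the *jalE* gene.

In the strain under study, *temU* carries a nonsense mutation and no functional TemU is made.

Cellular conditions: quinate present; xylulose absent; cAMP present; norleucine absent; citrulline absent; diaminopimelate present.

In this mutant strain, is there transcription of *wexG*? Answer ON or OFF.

Citrulline is absent, so WexL is active.
TemU is non-functional in this strain, so it has no effect.
Quinate is present, so GixQ is inactive.
No activator is available at the *jalE* promoter, so *jalE* is not transcribed.
So JalE is not produced.
Diaminopimelate is present, so NolA is inactive.
No repressor is bound and WexL is active, so *wexG* is transcribed.

ON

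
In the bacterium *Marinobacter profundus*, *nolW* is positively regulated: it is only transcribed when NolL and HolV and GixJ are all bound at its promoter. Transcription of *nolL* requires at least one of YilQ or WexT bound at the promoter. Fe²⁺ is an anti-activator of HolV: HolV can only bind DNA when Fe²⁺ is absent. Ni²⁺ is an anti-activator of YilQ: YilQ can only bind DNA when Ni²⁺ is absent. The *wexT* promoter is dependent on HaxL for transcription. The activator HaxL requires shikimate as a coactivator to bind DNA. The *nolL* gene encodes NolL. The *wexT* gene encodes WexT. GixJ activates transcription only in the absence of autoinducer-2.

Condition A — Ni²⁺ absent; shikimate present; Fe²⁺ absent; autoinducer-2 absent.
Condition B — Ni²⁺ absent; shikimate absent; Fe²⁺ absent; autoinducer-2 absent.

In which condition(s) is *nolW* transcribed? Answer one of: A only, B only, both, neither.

both

Condition A:
Ni²⁺ is absent, so YilQ is active.
Shikimate is present, so HaxL is active.
No repressor is bound and HaxL is active, so *wexT* is transcribed.
So WexT is produced and active.
Activator YilQ is present, so *nolL* is transcribed.
So NolL is produced and active.
Fe²⁺ is absent, so HolV is active.
Autoinducer-2 is absent, so GixJ is active.
No repressor is bound and NolL and HolV and GixJ are active, so *nolW* is transcribed.
→ *nolW* is ON in A.
Condition B:
Ni²⁺ is absent, so YilQ is active.
Shikimate is absent, so HaxL is inactive.
Required activator HaxL is absent, so *wexT* is not transcribed.
So WexT is not produced.
Activator YilQ is present, so *nolL* is transcribed.
So NolL is produced and active.
Fe²⁺ is absent, so HolV is active.
Autoinducer-2 is absent, so GixJ is active.
No repressor is bound and NolL and HolV and GixJ are active, so *nolW* is transcribed.
→ *nolW* is ON in B.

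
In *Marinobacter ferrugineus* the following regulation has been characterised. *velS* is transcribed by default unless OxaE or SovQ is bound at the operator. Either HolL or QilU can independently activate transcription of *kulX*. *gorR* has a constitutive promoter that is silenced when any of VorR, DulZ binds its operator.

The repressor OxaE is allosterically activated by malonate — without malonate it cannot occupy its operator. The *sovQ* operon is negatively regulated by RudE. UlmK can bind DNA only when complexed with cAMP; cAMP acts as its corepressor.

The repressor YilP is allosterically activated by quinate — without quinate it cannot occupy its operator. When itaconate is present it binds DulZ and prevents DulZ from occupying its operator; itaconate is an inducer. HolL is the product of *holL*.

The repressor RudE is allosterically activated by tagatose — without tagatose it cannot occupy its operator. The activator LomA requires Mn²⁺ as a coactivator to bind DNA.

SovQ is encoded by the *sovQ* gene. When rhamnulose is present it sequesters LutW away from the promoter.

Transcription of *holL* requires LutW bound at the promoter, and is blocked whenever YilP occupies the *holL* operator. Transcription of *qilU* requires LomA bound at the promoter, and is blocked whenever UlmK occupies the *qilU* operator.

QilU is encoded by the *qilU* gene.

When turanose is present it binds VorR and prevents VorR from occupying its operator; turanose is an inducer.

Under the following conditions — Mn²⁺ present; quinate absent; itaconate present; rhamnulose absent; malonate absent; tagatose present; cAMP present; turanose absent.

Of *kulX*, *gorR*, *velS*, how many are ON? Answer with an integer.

2

Quinate is absent, so YilP is inactive.
Rhamnulose is absent, so LutW is active.
No repressor is bound and LutW is active, so *holL* is transcribed.
So HolL is produced and active.
cAMP is present, so UlmK is active.
Mn²⁺ is present, so LomA is active.
With repressor UlmK bound, *qilU* is not transcribed.
So QilU is not produced.
Activator HolL is present, so *kulX* is transcribed.
→ *kulX* is ON.
Turanose is absent, so VorR is active.
Itaconate is present, so DulZ is inactive.
With repressor VorR bound, *gorR* is not transcribed.
→ *gorR* is OFF.
Malonate is absent, so OxaE is inactive.
Tagatose is present, so RudE is active.
With repressor RudE bound, *sovQ* is not transcribed.
So SovQ is not produced.
With no repressor bound, *velS* is transcribed.
→ *velS* is ON.
2 of the 3 genes are transcribed.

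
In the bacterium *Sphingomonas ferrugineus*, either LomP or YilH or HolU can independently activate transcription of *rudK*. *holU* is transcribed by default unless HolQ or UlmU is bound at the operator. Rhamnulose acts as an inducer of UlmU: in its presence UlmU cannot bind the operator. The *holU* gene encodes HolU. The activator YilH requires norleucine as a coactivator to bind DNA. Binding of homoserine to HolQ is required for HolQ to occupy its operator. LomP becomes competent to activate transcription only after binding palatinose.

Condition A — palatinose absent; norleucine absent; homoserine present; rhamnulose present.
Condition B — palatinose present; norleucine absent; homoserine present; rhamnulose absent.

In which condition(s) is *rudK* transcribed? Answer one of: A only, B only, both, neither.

B only

Condition A:
Palatinose is absent, so LomP is inactive.
Norleucine is absent, so YilH is inactive.
Homoserine is present, so HolQ is active.
Rhamnulose is present, so UlmU is inactive.
With repressor HolQ bound, *holU* is not transcribed.
So HolU is not produced.
No activator is available at the *rudK* promoter, so *rudK* is not transcribed.
→ *rudK* is OFF in A.
Condition B:
Palatinose is present, so LomP is active.
Norleucine is absent, so YilH is inactive.
Homoserine is present, so HolQ is active.
Rhamnulose is absent, so UlmU is active.
With repressor HolQ bound, *holU* is not transcribed.
So HolU is not produced.
Activator LomP is present, so *rudK* is transcribed.
→ *rudK* is ON in B.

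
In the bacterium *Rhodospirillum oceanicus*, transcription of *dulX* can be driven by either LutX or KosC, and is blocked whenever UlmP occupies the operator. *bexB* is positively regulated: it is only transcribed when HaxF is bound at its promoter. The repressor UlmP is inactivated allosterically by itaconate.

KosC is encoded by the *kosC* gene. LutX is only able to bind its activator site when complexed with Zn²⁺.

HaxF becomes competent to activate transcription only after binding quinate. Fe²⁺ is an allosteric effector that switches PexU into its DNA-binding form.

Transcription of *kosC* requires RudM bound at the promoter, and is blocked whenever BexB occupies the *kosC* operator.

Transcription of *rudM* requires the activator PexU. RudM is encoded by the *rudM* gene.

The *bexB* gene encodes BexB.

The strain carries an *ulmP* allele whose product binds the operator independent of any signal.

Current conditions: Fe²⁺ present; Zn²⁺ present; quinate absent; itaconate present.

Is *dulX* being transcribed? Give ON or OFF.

UlmP is constitutively active in this strain.
Zn²⁺ is present, so LutX is active.
Fe²⁺ is present, so PexU is active.
No repressor is bound and PexU is active, so *rudM* is transcribed.
So RudM is produced and active.
Quinate is absent, so HaxF is inactive.
Required activator HaxF is absent, so *bexB* is not transcribed.
So BexB is not produced.
No repressor is bound and RudM is active, so *kosC* is transcribed.
So KosC is produced and active.
With repressor UlmP bound, *dulX* is not transcribed.

OFF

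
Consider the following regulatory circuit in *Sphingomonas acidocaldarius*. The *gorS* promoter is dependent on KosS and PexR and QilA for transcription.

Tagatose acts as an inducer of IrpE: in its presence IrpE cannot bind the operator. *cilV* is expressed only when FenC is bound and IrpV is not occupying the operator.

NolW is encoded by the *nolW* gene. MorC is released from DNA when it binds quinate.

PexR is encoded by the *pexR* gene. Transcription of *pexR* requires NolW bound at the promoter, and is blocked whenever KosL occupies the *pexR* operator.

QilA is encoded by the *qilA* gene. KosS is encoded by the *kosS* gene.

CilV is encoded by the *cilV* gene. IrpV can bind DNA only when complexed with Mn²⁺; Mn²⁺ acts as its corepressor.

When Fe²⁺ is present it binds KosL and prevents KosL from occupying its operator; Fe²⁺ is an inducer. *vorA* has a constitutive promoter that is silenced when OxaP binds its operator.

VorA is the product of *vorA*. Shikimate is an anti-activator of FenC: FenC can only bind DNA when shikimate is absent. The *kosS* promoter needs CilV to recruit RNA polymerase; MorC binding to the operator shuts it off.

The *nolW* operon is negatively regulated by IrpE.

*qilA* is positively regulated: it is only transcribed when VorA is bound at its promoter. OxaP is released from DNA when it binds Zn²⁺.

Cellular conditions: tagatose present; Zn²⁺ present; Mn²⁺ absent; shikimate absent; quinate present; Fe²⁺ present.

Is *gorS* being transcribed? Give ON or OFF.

ON

Quinate is present, so MorC is inactive.
Shikimate is absent, so FenC is active.
Mn²⁺ is absent, so IrpV is inactive.
No repressor is bound and FenC is active, so *cilV* is transcribed.
So CilV is produced and active.
No repressor is bound and CilV is active, so *kosS* is transcribed.
So KosS is produced and active.
Tagatose is present, so IrpE is inactive.
With no repressor bound, *nolW* is transcribed.
So NolW is produced and active.
Fe²⁺ is present, so KosL is inactive.
No repressor is bound and NolW is active, so *pexR* is transcribed.
So PexR is produced and active.
Zn²⁺ is present, so OxaP is inactive.
With no repressor bound, *vorA* is transcribed.
So VorA is produced and active.
No repressor is bound and VorA is active, so *qilA* is transcribed.
So QilA is produced and active.
No repressor is bound and KosS and PexR and QilA are active, so *gorS* is transcribed.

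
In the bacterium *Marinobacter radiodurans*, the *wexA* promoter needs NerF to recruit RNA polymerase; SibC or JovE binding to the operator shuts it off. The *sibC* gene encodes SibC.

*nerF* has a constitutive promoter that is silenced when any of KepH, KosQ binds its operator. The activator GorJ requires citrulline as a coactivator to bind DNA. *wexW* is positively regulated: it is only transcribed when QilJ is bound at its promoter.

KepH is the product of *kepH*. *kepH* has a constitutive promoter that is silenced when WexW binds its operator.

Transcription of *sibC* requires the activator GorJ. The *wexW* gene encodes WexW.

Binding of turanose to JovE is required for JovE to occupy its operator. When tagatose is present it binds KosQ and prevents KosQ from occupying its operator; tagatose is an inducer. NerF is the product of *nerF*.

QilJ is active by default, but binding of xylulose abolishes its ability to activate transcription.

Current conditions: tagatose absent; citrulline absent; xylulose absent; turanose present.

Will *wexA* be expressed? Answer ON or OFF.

Citrulline is absent, so GorJ is inactive.
Required activator GorJ is absent, so *sibC* is not transcribed.
So SibC is not produced.
Turanose is present, so JovE is active.
Xylulose is absent, so QilJ is active.
No repressor is bound and QilJ is active, so *wexW* is transcribed.
So WexW is produced and active.
With repressor WexW bound, *kepH* is not transcribed.
So KepH is not produced.
Tagatose is absent, so KosQ is active.
With repressor KosQ bound, *nerF* is not transcribed.
So NerF is not produced.
With repressor JovE bound, *wexA* is not transcribed.

OFF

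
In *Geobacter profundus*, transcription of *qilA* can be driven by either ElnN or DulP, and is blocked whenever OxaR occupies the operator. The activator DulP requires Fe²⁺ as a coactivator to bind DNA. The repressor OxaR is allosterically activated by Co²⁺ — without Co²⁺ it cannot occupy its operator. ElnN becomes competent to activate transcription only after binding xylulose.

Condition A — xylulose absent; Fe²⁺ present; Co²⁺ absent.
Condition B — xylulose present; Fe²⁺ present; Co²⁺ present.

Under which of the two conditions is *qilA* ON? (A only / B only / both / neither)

Condition A:
Xylulose is absent, so ElnN is inactive.
Fe²⁺ is present, so DulP is active.
Co²⁺ is absent, so OxaR is inactive.
Activator DulP is present, so *qilA* is transcribed.
→ *qilA* is ON in A.
Condition B:
Xylulose is present, so ElnN is active.
Fe²⁺ is present, so DulP is active.
Co²⁺ is present, so OxaR is active.
With repressor OxaR bound, *qilA* is not transcribed.
→ *qilA* is OFF in B.

A only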